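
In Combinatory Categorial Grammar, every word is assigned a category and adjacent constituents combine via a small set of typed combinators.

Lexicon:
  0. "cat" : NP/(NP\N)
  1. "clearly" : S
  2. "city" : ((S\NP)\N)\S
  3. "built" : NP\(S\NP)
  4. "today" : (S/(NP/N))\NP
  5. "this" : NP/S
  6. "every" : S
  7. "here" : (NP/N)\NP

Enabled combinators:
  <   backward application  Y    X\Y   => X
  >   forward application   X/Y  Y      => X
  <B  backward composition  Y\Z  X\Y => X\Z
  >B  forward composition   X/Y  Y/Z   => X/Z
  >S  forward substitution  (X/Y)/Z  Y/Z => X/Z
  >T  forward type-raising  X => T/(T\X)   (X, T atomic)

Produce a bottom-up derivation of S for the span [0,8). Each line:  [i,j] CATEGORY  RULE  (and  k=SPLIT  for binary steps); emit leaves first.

[0,8] S   >
  [0,5] S/(NP/N)   <
    [0,4] NP   >
      [0,1] "cat" : NP/(NP\N)
      [1,4] NP\N   <B
        [1,3] (S\NP)\N   <
          [1,2] "clearly" : S
          [2,3] "city" : ((S\NP)\N)\S
        [3,4] "built" : NP\(S\NP)
    [4,5] "today" : (S/(NP/N))\NP
  [5,8] NP/N   <
    [5,7] NP   >
      [5,6] "this" : NP/S
      [6,7] "every" : S
    [7,8] "here" : (NP/N)\NP

[0,1] NP/(NP\N)  lex  "cat"
[1,2] S  lex  "clearly"
[2,3] ((S\NP)\N)\S  lex  "city"
[1,3] (S\NP)\N  <  k=2
[3,4] NP\(S\NP)  lex  "built"
[1,4] NP\N  <B  k=3
[0,4] NP  >  k=1
[4,5] (S/(NP/N))\NP  lex  "today"
[0,5] S/(NP/N)  <  k=4
[5,6] NP/S  lex  "this"
[6,7] S  lex  "every"
[5,7] NP  >  k=6
[7,8] (NP/N)\NP  lex  "here"
[5,8] NP/N  <  k=7
[0,8] S  >  k=5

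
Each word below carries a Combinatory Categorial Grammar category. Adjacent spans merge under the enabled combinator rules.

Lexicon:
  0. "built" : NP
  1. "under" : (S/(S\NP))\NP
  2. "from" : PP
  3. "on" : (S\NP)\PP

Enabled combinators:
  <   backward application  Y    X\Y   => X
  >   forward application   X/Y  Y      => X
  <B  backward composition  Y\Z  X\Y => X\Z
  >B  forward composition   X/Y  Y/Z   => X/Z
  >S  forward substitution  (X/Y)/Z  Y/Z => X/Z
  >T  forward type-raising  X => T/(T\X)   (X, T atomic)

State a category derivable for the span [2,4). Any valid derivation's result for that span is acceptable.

[0,4] S   >
  [0,2] S/(S\NP)   <
    [0,1] "built" : NP
    [1,2] "under" : (S/(S\NP))\NP
  [2,4] S\NP   <
    [2,3] "from" : PP
    [3,4] "on" : (S\NP)\PP

S\NP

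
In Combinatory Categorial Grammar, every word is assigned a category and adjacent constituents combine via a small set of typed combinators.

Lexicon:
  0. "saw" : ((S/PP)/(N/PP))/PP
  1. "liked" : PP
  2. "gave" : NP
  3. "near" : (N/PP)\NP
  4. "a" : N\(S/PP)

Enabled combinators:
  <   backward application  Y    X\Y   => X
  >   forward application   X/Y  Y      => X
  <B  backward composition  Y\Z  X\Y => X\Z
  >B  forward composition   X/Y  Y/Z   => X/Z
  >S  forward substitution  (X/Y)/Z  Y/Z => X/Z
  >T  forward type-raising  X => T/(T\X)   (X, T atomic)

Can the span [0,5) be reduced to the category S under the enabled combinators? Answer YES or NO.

NO

((S/PP)/(N/PP))/PP PP NP (N/PP)\NP N\(S/PP)
CKY chart[0,5] = {N, N/(N\N), NP/(NP\N), PP/(PP\N), S/(S\N)}; S ∉ chart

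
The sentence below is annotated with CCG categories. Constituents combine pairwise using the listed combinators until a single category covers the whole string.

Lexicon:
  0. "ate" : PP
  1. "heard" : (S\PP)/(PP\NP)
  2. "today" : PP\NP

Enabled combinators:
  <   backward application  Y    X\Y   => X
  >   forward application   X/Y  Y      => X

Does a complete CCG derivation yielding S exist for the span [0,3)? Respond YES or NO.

[0,3] S   <
  [0,1] "ate" : PP
  [1,3] S\PP   >
    [1,2] "heard" : (S\PP)/(PP\NP)
    [2,3] "today" : PP\NP

YES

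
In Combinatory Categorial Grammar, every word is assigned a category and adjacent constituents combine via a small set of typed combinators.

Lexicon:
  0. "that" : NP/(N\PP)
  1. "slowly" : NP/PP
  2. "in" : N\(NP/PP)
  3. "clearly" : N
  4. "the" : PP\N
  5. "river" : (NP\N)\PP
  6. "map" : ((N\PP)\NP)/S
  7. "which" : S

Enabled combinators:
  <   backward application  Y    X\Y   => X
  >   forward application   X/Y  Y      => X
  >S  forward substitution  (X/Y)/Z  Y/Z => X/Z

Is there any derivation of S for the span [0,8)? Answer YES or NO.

NP/(N\PP) NP/PP N\(NP/PP) N PP\N (NP\N)\PP ((N\PP)\NP)/S S
CKY chart[0,8] = {NP}; S ∉ chart

NO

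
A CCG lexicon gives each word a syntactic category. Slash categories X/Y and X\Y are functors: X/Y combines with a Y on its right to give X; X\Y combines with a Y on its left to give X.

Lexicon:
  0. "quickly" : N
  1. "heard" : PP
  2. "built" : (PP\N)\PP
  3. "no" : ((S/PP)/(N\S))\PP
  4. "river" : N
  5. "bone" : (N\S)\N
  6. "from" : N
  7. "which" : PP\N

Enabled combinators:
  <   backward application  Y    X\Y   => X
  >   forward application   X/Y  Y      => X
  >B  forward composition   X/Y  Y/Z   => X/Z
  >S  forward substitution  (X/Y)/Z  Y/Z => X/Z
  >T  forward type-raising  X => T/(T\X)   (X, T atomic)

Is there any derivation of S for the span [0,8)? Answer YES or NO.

YES

[0,8] S   >
  [0,6] S/PP   >
    [0,4] (S/PP)/(N\S)   <
      [0,3] PP   <
        [0,1] "quickly" : N
        [1,3] PP\N   <
          [1,2] "heard" : PP
          [2,3] "built" : (PP\N)\PP
      [3,4] "no" : ((S/PP)/(N\S))\PP
    [4,6] N\S   <
      [4,5] "river" : N
      [5,6] "bone" : (N\S)\N
  [6,8] PP   >
    [6,7] PP/(PP\N)   >T
      [6,7] "from" : N
    [7,8] "which" : PP\N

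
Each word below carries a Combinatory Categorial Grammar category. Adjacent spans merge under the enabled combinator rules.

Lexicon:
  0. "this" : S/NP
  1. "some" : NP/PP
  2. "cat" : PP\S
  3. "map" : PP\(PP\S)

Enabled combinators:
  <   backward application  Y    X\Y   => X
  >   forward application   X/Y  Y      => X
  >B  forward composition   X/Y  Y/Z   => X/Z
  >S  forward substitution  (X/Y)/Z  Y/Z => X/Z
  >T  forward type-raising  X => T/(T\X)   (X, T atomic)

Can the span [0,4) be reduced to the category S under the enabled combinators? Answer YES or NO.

[0,4] S   >
  [0,2] S/PP   >B
    [0,1] "this" : S/NP
    [1,2] "some" : NP/PP
  [2,4] PP   <
    [2,3] "cat" : PP\S
    [3,4] "map" : PP\(PP\S)

YES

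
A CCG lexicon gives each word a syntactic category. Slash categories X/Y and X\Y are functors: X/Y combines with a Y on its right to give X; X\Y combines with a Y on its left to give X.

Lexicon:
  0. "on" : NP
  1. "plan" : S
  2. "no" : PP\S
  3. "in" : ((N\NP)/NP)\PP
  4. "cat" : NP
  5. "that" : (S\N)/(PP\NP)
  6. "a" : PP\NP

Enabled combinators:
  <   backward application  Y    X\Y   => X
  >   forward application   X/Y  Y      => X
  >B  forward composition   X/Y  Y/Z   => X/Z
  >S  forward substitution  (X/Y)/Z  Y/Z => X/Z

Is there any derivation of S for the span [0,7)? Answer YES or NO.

[0,7] S   <
  [0,5] N   <
    [0,1] "on" : NP
    [1,5] N\NP   >
      [1,4] (N\NP)/NP   <
        [1,3] PP   <
          [1,2] "plan" : S
          [2,3] "no" : PP\S
        [3,4] "in" : ((N\NP)/NP)\PP
      [4,5] "cat" : NP
  [5,7] S\N   >
    [5,6] "that" : (S\N)/(PP\NP)
    [6,7] "a" : PP\NP

YES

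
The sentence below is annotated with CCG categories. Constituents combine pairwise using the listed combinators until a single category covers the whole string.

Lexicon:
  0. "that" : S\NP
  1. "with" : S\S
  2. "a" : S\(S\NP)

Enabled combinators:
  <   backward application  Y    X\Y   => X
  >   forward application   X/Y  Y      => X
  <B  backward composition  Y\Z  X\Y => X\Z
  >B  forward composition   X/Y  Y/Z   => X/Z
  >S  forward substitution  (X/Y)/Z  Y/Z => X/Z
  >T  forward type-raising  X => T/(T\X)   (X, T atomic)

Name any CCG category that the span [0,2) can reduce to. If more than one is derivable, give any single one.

[0,3] S   <
  [0,2] S\NP   <B
    [0,1] "that" : S\NP
    [1,2] "with" : S\S
  [2,3] "a" : S\(S\NP)

S\NP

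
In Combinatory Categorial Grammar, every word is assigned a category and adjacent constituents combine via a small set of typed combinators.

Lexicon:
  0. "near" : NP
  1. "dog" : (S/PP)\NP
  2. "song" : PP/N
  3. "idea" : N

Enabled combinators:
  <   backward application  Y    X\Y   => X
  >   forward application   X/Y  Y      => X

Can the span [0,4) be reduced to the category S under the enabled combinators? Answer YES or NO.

[0,4] S   >
  [0,2] S/PP   <
    [0,1] "near" : NP
    [1,2] "dog" : (S/PP)\NP
  [2,4] PP   >
    [2,3] "song" : PP/N
    [3,4] "idea" : N

YES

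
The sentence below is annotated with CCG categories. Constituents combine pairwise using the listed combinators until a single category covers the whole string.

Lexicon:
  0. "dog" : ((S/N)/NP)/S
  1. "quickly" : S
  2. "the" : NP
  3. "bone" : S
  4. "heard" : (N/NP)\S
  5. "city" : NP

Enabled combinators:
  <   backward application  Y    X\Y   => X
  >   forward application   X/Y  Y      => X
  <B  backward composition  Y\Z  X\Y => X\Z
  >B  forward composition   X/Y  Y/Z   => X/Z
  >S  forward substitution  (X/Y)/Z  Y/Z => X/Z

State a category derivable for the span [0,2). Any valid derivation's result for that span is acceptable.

[0,6] S   >
  [0,3] S/N   >
    [0,2] (S/N)/NP   >
      [0,1] "dog" : ((S/N)/NP)/S
      [1,2] "quickly" : S
    [2,3] "the" : NP
  [3,6] N   >
    [3,5] N/NP   <
      [3,4] "bone" : S
      [4,5] "heard" : (N/NP)\S
    [5,6] "city" : NP

(S/N)/NP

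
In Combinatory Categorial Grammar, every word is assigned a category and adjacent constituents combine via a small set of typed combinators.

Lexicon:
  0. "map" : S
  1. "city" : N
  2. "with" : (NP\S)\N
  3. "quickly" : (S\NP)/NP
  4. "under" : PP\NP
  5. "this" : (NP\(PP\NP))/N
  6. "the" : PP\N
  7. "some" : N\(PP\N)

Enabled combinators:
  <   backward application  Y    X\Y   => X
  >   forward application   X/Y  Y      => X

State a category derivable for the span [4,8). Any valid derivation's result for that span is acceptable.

[0,8] S   <
  [0,3] NP   <
    [0,1] "map" : S
    [1,3] NP\S   <
      [1,2] "city" : N
      [2,3] "with" : (NP\S)\N
  [3,8] S\NP   >
    [3,4] "quickly" : (S\NP)/NP
    [4,8] NP   <
      [4,5] "under" : PP\NP
      [5,8] NP\(PP\NP)   >
        [5,6] "this" : (NP\(PP\NP))/N
        [6,8] N   <
          [6,7] "the" : PP\N
          [7,8] "some" : N\(PP\N)

NP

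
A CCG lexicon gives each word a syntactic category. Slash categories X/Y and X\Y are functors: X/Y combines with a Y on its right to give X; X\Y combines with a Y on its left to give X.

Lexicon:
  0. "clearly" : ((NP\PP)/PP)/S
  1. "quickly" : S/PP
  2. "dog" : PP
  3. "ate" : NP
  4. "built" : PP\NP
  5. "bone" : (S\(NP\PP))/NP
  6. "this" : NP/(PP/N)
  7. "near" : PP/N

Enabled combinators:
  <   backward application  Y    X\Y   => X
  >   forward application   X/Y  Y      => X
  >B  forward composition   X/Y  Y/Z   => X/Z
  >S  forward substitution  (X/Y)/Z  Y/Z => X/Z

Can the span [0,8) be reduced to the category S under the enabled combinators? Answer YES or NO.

YES

[0,8] S   <
  [0,5] NP\PP   >
    [0,3] (NP\PP)/PP   >
      [0,1] "clearly" : ((NP\PP)/PP)/S
      [1,3] S   >
        [1,2] "quickly" : S/PP
        [2,3] "dog" : PP
    [3,5] PP   <
      [3,4] "ate" : NP
      [4,5] "built" : PP\NP
  [5,8] S\(NP\PP)   >
    [5,6] "bone" : (S\(NP\PP))/NP
    [6,8] NP   >
      [6,7] "this" : NP/(PP/N)
      [7,8] "near" : PP/N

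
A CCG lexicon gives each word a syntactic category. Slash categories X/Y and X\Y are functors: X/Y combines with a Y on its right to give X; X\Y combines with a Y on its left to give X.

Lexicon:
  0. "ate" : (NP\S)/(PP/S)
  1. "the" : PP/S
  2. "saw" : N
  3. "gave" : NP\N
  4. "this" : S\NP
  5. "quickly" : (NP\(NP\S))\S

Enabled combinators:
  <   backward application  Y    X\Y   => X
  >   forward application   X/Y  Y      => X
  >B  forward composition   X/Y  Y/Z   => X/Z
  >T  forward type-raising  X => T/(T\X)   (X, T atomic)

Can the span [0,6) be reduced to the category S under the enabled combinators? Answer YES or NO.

(NP\S)/(PP/S) PP/S N NP\N S\NP (NP\(NP\S))\S
CKY chart[0,6] = {N/(N\NP), NP, NP/(NP\NP), PP/(PP\NP), S/(S\NP)}; S ∉ chart

NO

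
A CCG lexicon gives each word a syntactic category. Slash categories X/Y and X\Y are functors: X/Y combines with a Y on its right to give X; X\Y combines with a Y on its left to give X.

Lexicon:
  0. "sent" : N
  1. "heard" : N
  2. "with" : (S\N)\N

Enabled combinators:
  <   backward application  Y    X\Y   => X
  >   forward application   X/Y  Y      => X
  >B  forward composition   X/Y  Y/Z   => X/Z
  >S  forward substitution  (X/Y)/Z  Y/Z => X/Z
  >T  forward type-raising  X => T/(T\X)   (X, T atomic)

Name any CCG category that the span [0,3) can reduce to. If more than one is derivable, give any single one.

S

[0,3] S   <
  [0,1] "sent" : N
  [1,3] S\N   <
    [1,2] "heard" : N
    [2,3] "with" : (S\N)\N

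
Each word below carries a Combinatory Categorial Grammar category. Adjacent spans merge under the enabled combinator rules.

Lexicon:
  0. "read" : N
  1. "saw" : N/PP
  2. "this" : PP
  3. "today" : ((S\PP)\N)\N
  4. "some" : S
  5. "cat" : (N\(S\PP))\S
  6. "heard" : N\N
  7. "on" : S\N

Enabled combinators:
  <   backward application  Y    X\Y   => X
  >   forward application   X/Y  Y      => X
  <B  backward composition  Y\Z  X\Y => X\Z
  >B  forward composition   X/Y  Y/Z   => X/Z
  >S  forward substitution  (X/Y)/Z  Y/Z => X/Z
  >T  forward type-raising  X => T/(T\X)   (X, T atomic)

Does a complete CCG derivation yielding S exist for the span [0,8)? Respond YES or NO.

[0,8] S   <
  [0,6] N   <
    [0,4] S\PP   <
      [0,1] "read" : N
      [1,4] (S\PP)\N   <
        [1,3] N   >
          [1,2] "saw" : N/PP
          [2,3] "this" : PP
        [3,4] "today" : ((S\PP)\N)\N
    [4,6] N\(S\PP)   <
      [4,5] "some" : S
      [5,6] "cat" : (N\(S\PP))\S
  [6,8] S\N   <B
    [6,7] "heard" : N\N
    [7,8] "on" : S\N

YES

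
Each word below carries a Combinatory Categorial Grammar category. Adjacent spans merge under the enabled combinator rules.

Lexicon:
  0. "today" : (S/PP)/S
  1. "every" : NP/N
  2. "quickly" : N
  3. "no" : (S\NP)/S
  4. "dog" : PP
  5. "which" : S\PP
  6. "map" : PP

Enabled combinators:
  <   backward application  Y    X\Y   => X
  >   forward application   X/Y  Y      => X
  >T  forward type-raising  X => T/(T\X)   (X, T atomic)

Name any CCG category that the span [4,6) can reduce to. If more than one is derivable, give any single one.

S

[0,7] S   >
  [0,6] S/PP   >
    [0,1] "today" : (S/PP)/S
    [1,6] S   <
      [1,3] NP   >
        [1,2] "every" : NP/N
        [2,3] "quickly" : N
      [3,6] S\NP   >
        [3,4] "no" : (S\NP)/S
        [4,6] S   <
          [4,5] "dog" : PP
          [5,6] "which" : S\PP
  [6,7] "map" : PP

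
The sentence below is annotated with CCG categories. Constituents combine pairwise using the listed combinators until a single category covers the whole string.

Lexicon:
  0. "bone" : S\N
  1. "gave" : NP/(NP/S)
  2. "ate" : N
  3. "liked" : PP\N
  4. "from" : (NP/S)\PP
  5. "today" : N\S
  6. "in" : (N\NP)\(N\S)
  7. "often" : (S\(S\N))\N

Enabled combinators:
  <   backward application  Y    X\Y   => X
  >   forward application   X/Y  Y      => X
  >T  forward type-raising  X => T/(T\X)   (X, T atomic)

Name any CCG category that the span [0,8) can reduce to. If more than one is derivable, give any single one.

S

[0,8] S   <
  [0,1] "bone" : S\N
  [1,8] S\(S\N)   <
    [1,7] N   <
      [1,5] NP   >
        [1,2] "gave" : NP/(NP/S)
        [2,5] NP/S   <
          [2,4] PP   >
            [2,3] PP/(PP\N)   >T
              [2,3] "ate" : N
            [3,4] "liked" : PP\N
          [4,5] "from" : (NP/S)\PP
      [5,7] N\NP   <
        [5,6] "today" : N\S
        [6,7] "in" : (N\NP)\(N\S)
    [7,8] "often" : (S\(S\N))\N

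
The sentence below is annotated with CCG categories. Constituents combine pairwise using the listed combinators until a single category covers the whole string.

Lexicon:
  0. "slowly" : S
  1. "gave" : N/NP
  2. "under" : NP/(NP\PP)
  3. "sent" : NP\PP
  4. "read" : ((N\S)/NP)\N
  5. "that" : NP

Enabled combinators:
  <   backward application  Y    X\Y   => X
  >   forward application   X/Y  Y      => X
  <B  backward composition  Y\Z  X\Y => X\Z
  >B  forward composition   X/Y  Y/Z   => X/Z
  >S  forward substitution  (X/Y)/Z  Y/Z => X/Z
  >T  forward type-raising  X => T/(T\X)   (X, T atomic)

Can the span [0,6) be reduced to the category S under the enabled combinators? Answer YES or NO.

NO

S N/NP NP/(NP\PP) NP\PP ((N\S)/NP)\N NP
CKY chart[0,6] = {N, N/(NP\NP), N/(N\N), NP/(NP\N), PP/(PP\N), S/(S\N)}; S ∉ chart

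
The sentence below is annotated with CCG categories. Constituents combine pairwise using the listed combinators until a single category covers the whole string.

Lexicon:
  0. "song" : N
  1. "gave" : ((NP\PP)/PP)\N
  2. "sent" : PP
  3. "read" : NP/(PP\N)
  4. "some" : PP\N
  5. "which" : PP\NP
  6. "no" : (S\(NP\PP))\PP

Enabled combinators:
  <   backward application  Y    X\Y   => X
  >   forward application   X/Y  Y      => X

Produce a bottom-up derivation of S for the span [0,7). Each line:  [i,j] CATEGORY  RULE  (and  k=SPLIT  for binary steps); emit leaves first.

[0,7] S   <
  [0,3] NP\PP   >
    [0,2] (NP\PP)/PP   <
      [0,1] "song" : N
      [1,2] "gave" : ((NP\PP)/PP)\N
    [2,3] "sent" : PP
  [3,7] S\(NP\PP)   <
    [3,6] PP   <
      [3,5] NP   >
        [3,4] "read" : NP/(PP\N)
        [4,5] "some" : PP\N
      [5,6] "which" : PP\NP
    [6,7] "no" : (S\(NP\PP))\PP

[0,1] N  lex  "song"
[1,2] ((NP\PP)/PP)\N  lex  "gave"
[0,2] (NP\PP)/PP  <  k=1
[2,3] PP  lex  "sent"
[0,3] NP\PP  >  k=2
[3,4] NP/(PP\N)  lex  "read"
[4,5] PP\N  lex  "some"
[3,5] NP  >  k=4
[5,6] PP\NP  lex  "which"
[3,6] PP  <  k=5
[6,7] (S\(NP\PP))\PP  lex  "no"
[3,7] S\(NP\PP)  <  k=6
[0,7] S  <  k=3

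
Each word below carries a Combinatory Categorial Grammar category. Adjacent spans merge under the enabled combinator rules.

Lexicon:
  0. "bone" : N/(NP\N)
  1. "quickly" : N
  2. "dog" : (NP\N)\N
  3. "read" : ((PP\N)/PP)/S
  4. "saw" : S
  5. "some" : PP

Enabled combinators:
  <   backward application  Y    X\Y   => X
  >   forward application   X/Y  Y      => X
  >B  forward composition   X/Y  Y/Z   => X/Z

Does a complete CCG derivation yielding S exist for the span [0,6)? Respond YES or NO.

N/(NP\N) N (NP\N)\N ((PP\N)/PP)/S S PP
CKY chart[0,6] = {PP}; S ∉ chart

NO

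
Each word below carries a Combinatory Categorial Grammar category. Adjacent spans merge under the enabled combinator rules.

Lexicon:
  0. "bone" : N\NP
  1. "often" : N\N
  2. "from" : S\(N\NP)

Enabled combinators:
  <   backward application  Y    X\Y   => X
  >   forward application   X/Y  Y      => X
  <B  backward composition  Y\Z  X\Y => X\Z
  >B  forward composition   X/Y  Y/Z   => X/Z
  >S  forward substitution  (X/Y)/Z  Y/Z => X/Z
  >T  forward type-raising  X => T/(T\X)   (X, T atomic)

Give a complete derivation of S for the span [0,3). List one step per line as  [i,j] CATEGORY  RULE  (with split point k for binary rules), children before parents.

[0,1] N\NP  lex  "bone"
[1,2] N\N  lex  "often"
[0,2] N\NP  <B  k=1
[2,3] S\(N\NP)  lex  "from"
[0,3] S  <  k=2

[0,3] S   <
  [0,2] N\NP   <B
    [0,1] "bone" : N\NP
    [1,2] "often" : N\N
  [2,3] "from" : S\(N\NP)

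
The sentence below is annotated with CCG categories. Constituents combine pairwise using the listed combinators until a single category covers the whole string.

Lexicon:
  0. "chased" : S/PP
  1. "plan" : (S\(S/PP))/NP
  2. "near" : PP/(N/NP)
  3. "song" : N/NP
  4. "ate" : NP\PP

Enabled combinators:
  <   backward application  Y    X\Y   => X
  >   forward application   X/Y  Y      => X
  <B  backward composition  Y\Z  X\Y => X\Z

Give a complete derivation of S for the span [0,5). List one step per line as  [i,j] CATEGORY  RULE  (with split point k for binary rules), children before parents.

[0,1] S/PP  lex  "chased"
[1,2] (S\(S/PP))/NP  lex  "plan"
[2,3] PP/(N/NP)  lex  "near"
[3,4] N/NP  lex  "song"
[2,4] PP  >  k=3
[4,5] NP\PP  lex  "ate"
[2,5] NP  <  k=4
[1,5] S\(S/PP)  >  k=2
[0,5] S  <  k=1

[0,5] S   <
  [0,1] "chased" : S/PP
  [1,5] S\(S/PP)   >
    [1,2] "plan" : (S\(S/PP))/NP
    [2,5] NP   <
      [2,4] PP   >
        [2,3] "near" : PP/(N/NP)
        [3,4] "song" : N/NP
      [4,5] "ate" : NP\PP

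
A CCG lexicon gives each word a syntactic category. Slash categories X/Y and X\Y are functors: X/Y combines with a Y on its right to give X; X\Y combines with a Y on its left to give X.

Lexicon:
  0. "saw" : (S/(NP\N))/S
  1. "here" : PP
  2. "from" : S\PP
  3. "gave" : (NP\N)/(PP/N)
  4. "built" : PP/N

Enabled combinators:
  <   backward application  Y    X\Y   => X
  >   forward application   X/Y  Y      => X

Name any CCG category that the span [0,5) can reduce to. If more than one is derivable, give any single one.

S

[0,5] S   >
  [0,3] S/(NP\N)   >
    [0,1] "saw" : (S/(NP\N))/S
    [1,3] S   <
      [1,2] "here" : PP
      [2,3] "from" : S\PP
  [3,5] NP\N   >
    [3,4] "gave" : (NP\N)/(PP/N)
    [4,5] "built" : PP/N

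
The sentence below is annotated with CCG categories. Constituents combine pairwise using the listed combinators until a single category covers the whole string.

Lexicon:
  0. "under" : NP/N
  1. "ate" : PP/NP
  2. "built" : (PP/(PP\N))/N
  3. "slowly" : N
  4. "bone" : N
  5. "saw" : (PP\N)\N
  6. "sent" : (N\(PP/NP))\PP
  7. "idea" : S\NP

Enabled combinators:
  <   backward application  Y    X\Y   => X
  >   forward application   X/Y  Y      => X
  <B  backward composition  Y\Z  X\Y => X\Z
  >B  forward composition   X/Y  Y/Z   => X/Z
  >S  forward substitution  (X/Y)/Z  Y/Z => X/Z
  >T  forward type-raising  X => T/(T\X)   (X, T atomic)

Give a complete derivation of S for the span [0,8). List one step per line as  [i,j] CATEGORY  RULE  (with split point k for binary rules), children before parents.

[0,8] S   <
  [0,7] NP   >
    [0,1] "under" : NP/N
    [1,7] N   <
      [1,2] "ate" : PP/NP
      [2,7] N\(PP/NP)   <
        [2,6] PP   >
          [2,4] PP/(PP\N)   >
            [2,3] "built" : (PP/(PP\N))/N
            [3,4] "slowly" : N
          [4,6] PP\N   <
            [4,5] "bone" : N
            [5,6] "saw" : (PP\N)\N
        [6,7] "sent" : (N\(PP/NP))\PP
  [7,8] "idea" : S\NP

[0,1] NP/N  lex  "under"
[1,2] PP/NP  lex  "ate"
[2,3] (PP/(PP\N))/N  lex  "built"
[3,4] N  lex  "slowly"
[2,4] PP/(PP\N)  >  k=3
[4,5] N  lex  "bone"
[5,6] (PP\N)\N  lex  "saw"
[4,6] PP\N  <  k=5
[2,6] PP  >  k=4
[6,7] (N\(PP/NP))\PP  lex  "sent"
[2,7] N\(PP/NP)  <  k=6
[1,7] N  <  k=2
[0,7] NP  >  k=1
[7,8] S\NP  lex  "idea"
[0,8] S  <  k=7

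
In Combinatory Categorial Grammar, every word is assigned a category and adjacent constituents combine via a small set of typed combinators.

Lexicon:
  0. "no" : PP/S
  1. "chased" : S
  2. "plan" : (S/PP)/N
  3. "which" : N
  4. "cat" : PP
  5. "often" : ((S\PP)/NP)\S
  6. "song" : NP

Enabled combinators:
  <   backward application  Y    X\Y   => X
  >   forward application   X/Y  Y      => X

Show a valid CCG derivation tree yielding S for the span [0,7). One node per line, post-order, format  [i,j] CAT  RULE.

[0,1] PP/S  lex  "no"
[1,2] S  lex  "chased"
[0,2] PP  >  k=1
[2,3] (S/PP)/N  lex  "plan"
[3,4] N  lex  "which"
[2,4] S/PP  >  k=3
[4,5] PP  lex  "cat"
[2,5] S  >  k=4
[5,6] ((S\PP)/NP)\S  lex  "often"
[2,6] (S\PP)/NP  <  k=5
[6,7] NP  lex  "song"
[2,7] S\PP  >  k=6
[0,7] S  <  k=2

[0,7] S   <
  [0,2] PP   >
    [0,1] "no" : PP/S
    [1,2] "chased" : S
  [2,7] S\PP   >
    [2,6] (S\PP)/NP   <
      [2,5] S   >
        [2,4] S/PP   >
          [2,3] "plan" : (S/PP)/N
          [3,4] "which" : N
        [4,5] "cat" : PP
      [5,6] "often" : ((S\PP)/NP)\S
    [6,7] "song" : NP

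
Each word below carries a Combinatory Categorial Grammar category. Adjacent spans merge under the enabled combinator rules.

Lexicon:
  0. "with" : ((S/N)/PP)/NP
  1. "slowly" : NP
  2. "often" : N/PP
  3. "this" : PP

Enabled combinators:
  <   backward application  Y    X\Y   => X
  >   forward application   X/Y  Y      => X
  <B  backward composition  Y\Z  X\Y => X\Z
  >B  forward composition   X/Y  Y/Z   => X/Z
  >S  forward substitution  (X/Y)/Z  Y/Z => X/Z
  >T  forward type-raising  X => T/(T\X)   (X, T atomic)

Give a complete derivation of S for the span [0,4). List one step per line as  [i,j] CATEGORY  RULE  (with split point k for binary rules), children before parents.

[0,4] S   >
  [0,3] S/PP   >S
    [0,2] (S/N)/PP   >
      [0,1] "with" : ((S/N)/PP)/NP
      [1,2] "slowly" : NP
    [2,3] "often" : N/PP
  [3,4] "this" : PP

[0,1] ((S/N)/PP)/NP  lex  "with"
[1,2] NP  lex  "slowly"
[0,2] (S/N)/PP  >  k=1
[2,3] N/PP  lex  "often"
[0,3] S/PP  >S  k=2
[3,4] PP  lex  "this"
[0,4] S  >  k=3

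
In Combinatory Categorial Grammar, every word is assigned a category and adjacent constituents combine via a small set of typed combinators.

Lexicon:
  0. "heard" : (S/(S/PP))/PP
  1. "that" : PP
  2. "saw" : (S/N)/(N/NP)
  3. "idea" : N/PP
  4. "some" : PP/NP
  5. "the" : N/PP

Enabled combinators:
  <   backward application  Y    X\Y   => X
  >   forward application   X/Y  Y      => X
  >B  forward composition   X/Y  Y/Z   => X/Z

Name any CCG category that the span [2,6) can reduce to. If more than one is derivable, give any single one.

[0,6] S   >
  [0,2] S/(S/PP)   >
    [0,1] "heard" : (S/(S/PP))/PP
    [1,2] "that" : PP
  [2,6] S/PP   >B
    [2,5] S/N   >
      [2,3] "saw" : (S/N)/(N/NP)
      [3,5] N/NP   >B
        [3,4] "idea" : N/PP
        [4,5] "some" : PP/NP
    [5,6] "the" : N/PP

S/PP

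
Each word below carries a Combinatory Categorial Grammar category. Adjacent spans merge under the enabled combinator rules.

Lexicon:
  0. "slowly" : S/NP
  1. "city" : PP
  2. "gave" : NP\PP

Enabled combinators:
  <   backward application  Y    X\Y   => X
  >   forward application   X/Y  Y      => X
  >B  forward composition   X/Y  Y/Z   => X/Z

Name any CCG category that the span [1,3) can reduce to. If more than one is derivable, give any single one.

[0,3] S   >
  [0,1] "slowly" : S/NP
  [1,3] NP   <
    [1,2] "city" : PP
    [2,3] "gave" : NP\PP

NP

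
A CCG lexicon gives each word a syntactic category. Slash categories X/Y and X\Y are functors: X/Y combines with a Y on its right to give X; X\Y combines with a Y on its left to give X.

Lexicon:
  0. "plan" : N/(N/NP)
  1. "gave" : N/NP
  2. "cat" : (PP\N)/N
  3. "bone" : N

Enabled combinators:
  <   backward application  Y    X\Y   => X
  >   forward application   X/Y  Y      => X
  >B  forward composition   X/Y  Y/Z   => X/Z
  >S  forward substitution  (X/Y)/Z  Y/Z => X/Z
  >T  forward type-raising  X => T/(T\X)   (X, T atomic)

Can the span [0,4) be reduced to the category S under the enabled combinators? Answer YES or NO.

NO

N/(N/NP) N/NP (PP\N)/N N
CKY chart[0,4] = {N/(N\PP), NP/(NP\PP), PP, PP/(N\N), PP/(PP\PP), S/(S\PP)}; S ∉ chart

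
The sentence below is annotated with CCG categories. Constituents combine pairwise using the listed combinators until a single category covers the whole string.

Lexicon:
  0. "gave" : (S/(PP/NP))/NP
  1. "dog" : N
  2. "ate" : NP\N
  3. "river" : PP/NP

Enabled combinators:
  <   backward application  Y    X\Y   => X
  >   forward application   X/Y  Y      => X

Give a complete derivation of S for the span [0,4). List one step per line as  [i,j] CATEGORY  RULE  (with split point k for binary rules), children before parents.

[0,4] S   >
  [0,3] S/(PP/NP)   >
    [0,1] "gave" : (S/(PP/NP))/NP
    [1,3] NP   <
      [1,2] "dog" : N
      [2,3] "ate" : NP\N
  [3,4] "river" : PP/NP

[0,1] (S/(PP/NP))/NP  lex  "gave"
[1,2] N  lex  "dog"
[2,3] NP\N  lex  "ate"
[1,3] NP  <  k=2
[0,3] S/(PP/NP)  >  k=1
[3,4] PP/NP  lex  "river"
[0,4] S  >  k=3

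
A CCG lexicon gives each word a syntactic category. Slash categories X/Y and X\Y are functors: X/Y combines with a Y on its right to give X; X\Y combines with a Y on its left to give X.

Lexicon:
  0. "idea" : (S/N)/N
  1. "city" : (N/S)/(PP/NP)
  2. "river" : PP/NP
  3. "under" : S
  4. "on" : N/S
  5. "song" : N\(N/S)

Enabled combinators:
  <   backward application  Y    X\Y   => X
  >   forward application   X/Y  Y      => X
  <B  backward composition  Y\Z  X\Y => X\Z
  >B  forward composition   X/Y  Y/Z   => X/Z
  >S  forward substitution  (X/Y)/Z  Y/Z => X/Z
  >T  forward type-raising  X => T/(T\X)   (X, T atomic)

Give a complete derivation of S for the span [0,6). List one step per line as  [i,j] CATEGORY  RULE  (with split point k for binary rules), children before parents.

[0,6] S   >
  [0,4] S/N   >
    [0,1] "idea" : (S/N)/N
    [1,4] N   >
      [1,3] N/S   >
        [1,2] "city" : (N/S)/(PP/NP)
        [2,3] "river" : PP/NP
      [3,4] "under" : S
  [4,6] N   <
    [4,5] "on" : N/S
    [5,6] "song" : N\(N/S)

[0,1] (S/N)/N  lex  "idea"
[1,2] (N/S)/(PP/NP)  lex  "city"
[2,3] PP/NP  lex  "river"
[1,3] N/S  >  k=2
[3,4] S  lex  "under"
[1,4] N  >  k=3
[0,4] S/N  >  k=1
[4,5] N/S  lex  "on"
[5,6] N\(N/S)  lex  "song"
[4,6] N  <  k=5
[0,6] S  >  k=4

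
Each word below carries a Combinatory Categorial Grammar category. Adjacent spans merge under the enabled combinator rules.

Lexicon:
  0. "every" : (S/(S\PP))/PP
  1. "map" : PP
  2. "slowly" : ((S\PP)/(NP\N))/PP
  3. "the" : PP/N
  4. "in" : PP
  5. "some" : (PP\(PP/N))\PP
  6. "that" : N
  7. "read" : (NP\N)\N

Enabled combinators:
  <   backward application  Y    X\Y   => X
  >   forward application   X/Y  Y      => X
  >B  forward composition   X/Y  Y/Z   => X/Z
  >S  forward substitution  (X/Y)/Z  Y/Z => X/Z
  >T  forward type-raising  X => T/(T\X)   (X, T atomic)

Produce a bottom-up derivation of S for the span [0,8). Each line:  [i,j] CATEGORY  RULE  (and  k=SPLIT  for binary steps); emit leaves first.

[0,1] (S/(S\PP))/PP  lex  "every"
[1,2] PP  lex  "map"
[0,2] S/(S\PP)  >  k=1
[2,3] ((S\PP)/(NP\N))/PP  lex  "slowly"
[3,4] PP/N  lex  "the"
[4,5] PP  lex  "in"
[5,6] (PP\(PP/N))\PP  lex  "some"
[4,6] PP\(PP/N)  <  k=5
[3,6] PP  <  k=4
[2,6] (S\PP)/(NP\N)  >  k=3
[6,7] N  lex  "that"
[7,8] (NP\N)\N  lex  "read"
[6,8] NP\N  <  k=7
[2,8] S\PP  >  k=6
[0,8] S  >  k=2

[0,8] S   >
  [0,2] S/(S\PP)   >
    [0,1] "every" : (S/(S\PP))/PP
    [1,2] "map" : PP
  [2,8] S\PP   >
    [2,6] (S\PP)/(NP\N)   >
      [2,3] "slowly" : ((S\PP)/(NP\N))/PP
      [3,6] PP   <
        [3,4] "the" : PP/N
        [4,6] PP\(PP/N)   <
          [4,5] "in" : PP
          [5,6] "some" : (PP\(PP/N))\PP
    [6,8] NP\N   <
      [6,7] "that" : N
      [7,8] "read" : (NP\N)\N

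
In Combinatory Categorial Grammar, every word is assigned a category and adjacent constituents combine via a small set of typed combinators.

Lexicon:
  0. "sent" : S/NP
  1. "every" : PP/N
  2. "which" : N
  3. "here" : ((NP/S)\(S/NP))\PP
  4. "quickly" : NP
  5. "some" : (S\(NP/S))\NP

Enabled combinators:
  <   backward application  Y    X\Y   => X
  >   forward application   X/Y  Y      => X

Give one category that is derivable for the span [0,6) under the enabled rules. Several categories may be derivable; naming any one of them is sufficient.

[0,6] S   <
  [0,4] NP/S   <
    [0,1] "sent" : S/NP
    [1,4] (NP/S)\(S/NP)   <
      [1,3] PP   >
        [1,2] "every" : PP/N
        [2,3] "which" : N
      [3,4] "here" : ((NP/S)\(S/NP))\PP
  [4,6] S\(NP/S)   <
    [4,5] "quickly" : NP
    [5,6] "some" : (S\(NP/S))\NP

S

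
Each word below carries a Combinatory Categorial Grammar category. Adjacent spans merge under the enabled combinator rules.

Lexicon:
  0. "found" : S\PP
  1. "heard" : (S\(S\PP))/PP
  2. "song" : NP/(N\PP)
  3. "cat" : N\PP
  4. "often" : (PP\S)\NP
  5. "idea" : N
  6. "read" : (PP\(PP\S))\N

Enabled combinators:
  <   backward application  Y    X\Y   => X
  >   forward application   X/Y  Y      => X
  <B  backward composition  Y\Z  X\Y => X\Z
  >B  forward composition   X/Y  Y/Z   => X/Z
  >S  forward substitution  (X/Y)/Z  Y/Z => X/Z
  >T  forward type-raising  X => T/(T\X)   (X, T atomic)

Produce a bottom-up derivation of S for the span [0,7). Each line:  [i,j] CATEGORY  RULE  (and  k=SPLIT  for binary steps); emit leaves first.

[0,7] S   <
  [0,1] "found" : S\PP
  [1,7] S\(S\PP)   >
    [1,2] "heard" : (S\(S\PP))/PP
    [2,7] PP   <
      [2,5] PP\S   <
        [2,4] NP   >
          [2,3] "song" : NP/(N\PP)
          [3,4] "cat" : N\PP
        [4,5] "often" : (PP\S)\NP
      [5,7] PP\(PP\S)   <
        [5,6] "idea" : N
        [6,7] "read" : (PP\(PP\S))\N

[0,1] S\PP  lex  "found"
[1,2] (S\(S\PP))/PP  lex  "heard"
[2,3] NP/(N\PP)  lex  "song"
[3,4] N\PP  lex  "cat"
[2,4] NP  >  k=3
[4,5] (PP\S)\NP  lex  "often"
[2,5] PP\S  <  k=4
[5,6] N  lex  "idea"
[6,7] (PP\(PP\S))\N  lex  "read"
[5,7] PP\(PP\S)  <  k=6
[2,7] PP  <  k=5
[1,7] S\(S\PP)  >  k=2
[0,7] S  <  k=1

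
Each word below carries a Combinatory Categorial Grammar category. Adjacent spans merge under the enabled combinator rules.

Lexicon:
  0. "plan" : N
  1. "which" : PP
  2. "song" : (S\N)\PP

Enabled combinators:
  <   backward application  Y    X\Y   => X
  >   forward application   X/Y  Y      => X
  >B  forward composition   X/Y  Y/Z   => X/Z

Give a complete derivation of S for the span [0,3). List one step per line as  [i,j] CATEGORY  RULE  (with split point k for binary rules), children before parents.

[0,1] N  lex  "plan"
[1,2] PP  lex  "which"
[2,3] (S\N)\PP  lex  "song"
[1,3] S\N  <  k=2
[0,3] S  <  k=1

[0,3] S   <
  [0,1] "plan" : N
  [1,3] S\N   <
    [1,2] "which" : PP
    [2,3] "song" : (S\N)\PP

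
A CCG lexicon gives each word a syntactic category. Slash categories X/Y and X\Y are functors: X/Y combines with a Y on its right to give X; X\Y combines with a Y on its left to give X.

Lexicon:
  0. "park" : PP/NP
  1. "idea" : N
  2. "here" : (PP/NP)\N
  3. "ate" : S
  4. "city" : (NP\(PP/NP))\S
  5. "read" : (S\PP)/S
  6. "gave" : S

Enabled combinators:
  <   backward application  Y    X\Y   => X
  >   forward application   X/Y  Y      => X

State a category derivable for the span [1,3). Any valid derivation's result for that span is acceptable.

[0,7] S   <
  [0,5] PP   >
    [0,1] "park" : PP/NP
    [1,5] NP   <
      [1,3] PP/NP   <
        [1,2] "idea" : N
        [2,3] "here" : (PP/NP)\N
      [3,5] NP\(PP/NP)   <
        [3,4] "ate" : S
        [4,5] "city" : (NP\(PP/NP))\S
  [5,7] S\PP   >
    [5,6] "read" : (S\PP)/S
    [6,7] "gave" : S

PP/NP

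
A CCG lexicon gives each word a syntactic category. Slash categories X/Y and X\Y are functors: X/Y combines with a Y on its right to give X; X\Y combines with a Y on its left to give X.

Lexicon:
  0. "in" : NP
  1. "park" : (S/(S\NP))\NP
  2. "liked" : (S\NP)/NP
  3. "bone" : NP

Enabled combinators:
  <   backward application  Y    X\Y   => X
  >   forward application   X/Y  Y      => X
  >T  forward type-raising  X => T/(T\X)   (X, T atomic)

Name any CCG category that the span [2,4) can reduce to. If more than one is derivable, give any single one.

S\NP

[0,4] S   >
  [0,2] S/(S\NP)   <
    [0,1] "in" : NP
    [1,2] "park" : (S/(S\NP))\NP
  [2,4] S\NP   >
    [2,3] "liked" : (S\NP)/NP
    [3,4] "bone" : NP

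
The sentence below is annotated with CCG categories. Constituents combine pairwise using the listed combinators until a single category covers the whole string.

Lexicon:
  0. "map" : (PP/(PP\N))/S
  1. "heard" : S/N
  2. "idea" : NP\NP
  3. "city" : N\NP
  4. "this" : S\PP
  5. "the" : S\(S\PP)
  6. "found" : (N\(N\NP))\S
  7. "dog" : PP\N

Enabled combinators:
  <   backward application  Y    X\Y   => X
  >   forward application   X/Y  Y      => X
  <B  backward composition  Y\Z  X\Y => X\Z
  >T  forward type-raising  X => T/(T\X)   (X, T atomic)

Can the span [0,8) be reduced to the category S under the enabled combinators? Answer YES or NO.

NO

(PP/(PP\N))/S S/N NP\NP N\NP S\PP S\(S\PP) (N\(N\NP))\S PP\N
CKY chart[0,8] = {N/(N\PP), NP/(NP\PP), PP, PP/(PP\PP), S/(S\PP)}; S ∉ chart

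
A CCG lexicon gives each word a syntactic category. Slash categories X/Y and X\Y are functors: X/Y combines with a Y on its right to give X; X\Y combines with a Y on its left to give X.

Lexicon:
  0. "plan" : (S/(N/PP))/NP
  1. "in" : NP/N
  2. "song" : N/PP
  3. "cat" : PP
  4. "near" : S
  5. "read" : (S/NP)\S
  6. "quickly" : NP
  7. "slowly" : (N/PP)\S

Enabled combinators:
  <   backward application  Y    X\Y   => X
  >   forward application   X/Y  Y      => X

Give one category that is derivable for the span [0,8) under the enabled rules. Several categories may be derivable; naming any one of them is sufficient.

[0,8] S   >
  [0,4] S/(N/PP)   >
    [0,1] "plan" : (S/(N/PP))/NP
    [1,4] NP   >
      [1,2] "in" : NP/N
      [2,4] N   >
        [2,3] "song" : N/PP
        [3,4] "cat" : PP
  [4,8] N/PP   <
    [4,7] S   >
      [4,6] S/NP   <
        [4,5] "near" : S
        [5,6] "read" : (S/NP)\S
      [6,7] "quickly" : NP
    [7,8] "slowly" : (N/PP)\S

S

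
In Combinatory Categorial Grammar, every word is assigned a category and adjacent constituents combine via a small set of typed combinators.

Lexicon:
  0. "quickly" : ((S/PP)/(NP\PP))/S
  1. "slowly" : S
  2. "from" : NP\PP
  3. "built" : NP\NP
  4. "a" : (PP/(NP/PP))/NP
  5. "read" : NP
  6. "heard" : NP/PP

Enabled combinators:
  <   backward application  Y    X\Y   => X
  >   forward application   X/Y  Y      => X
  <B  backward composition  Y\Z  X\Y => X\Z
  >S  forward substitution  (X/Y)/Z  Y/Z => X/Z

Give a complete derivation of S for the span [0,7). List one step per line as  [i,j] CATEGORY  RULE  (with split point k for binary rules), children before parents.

[0,1] ((S/PP)/(NP\PP))/S  lex  "quickly"
[1,2] S  lex  "slowly"
[0,2] (S/PP)/(NP\PP)  >  k=1
[2,3] NP\PP  lex  "from"
[3,4] NP\NP  lex  "built"
[2,4] NP\PP  <B  k=3
[0,4] S/PP  >  k=2
[4,5] (PP/(NP/PP))/NP  lex  "a"
[5,6] NP  lex  "read"
[4,6] PP/(NP/PP)  >  k=5
[6,7] NP/PP  lex  "heard"
[4,7] PP  >  k=6
[0,7] S  >  k=4

[0,7] S   >
  [0,4] S/PP   >
    [0,2] (S/PP)/(NP\PP)   >
      [0,1] "quickly" : ((S/PP)/(NP\PP))/S
      [1,2] "slowly" : S
    [2,4] NP\PP   <B
      [2,3] "from" : NP\PP
      [3,4] "built" : NP\NP
  [4,7] PP   >
    [4,6] PP/(NP/PP)   >
      [4,5] "a" : (PP/(NP/PP))/NP
      [5,6] "read" : NP
    [6,7] "heard" : NP/PP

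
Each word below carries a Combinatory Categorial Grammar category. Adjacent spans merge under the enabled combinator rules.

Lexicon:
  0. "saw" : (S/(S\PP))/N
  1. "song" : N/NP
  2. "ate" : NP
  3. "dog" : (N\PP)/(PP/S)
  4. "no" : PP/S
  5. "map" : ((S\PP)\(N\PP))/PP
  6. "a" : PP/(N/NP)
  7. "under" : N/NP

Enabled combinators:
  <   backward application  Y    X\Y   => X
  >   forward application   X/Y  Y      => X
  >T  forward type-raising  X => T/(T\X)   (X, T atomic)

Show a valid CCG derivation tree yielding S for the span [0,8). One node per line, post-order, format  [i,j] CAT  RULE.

[0,1] (S/(S\PP))/N  lex  "saw"
[1,2] N/NP  lex  "song"
[2,3] NP  lex  "ate"
[1,3] N  >  k=2
[0,3] S/(S\PP)  >  k=1
[3,4] (N\PP)/(PP/S)  lex  "dog"
[4,5] PP/S  lex  "no"
[3,5] N\PP  >  k=4
[5,6] ((S\PP)\(N\PP))/PP  lex  "map"
[6,7] PP/(N/NP)  lex  "a"
[7,8] N/NP  lex  "under"
[6,8] PP  >  k=7
[5,8] (S\PP)\(N\PP)  >  k=6
[3,8] S\PP  <  k=5
[0,8] S  >  k=3

[0,8] S   >
  [0,3] S/(S\PP)   >
    [0,1] "saw" : (S/(S\PP))/N
    [1,3] N   >
      [1,2] "song" : N/NP
      [2,3] "ate" : NP
  [3,8] S\PP   <
    [3,5] N\PP   >
      [3,4] "dog" : (N\PP)/(PP/S)
      [4,5] "no" : PP/S
    [5,8] (S\PP)\(N\PP)   >
      [5,6] "map" : ((S\PP)\(N\PP))/PP
      [6,8] PP   >
        [6,7] "a" : PP/(N/NP)
        [7,8] "under" : N/NP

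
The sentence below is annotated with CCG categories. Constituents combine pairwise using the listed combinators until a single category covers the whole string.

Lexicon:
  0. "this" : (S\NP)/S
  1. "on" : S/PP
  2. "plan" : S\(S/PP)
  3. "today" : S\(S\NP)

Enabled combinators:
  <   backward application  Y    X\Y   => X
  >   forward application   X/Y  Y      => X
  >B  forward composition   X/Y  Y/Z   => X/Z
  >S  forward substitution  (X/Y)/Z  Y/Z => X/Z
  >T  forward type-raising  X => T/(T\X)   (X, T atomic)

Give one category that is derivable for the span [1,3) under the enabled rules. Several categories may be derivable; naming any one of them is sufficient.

[0,4] S   <
  [0,3] S\NP   >
    [0,1] "this" : (S\NP)/S
    [1,3] S   <
      [1,2] "on" : S/PP
      [2,3] "plan" : S\(S/PP)
  [3,4] "today" : S\(S\NP)

S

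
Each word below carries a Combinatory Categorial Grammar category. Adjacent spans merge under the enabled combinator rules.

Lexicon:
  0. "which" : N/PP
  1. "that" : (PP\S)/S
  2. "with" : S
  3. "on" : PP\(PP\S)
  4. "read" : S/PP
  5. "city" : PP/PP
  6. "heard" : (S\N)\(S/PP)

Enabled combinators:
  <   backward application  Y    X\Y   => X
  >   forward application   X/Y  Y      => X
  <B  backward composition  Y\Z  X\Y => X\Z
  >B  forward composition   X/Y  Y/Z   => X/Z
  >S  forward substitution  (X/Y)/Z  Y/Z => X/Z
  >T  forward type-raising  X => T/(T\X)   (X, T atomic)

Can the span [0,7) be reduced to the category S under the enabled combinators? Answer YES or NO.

[0,7] S   <
  [0,4] N   >
    [0,1] "which" : N/PP
    [1,4] PP   <
      [1,3] PP\S   >
        [1,2] "that" : (PP\S)/S
        [2,3] "with" : S
      [3,4] "on" : PP\(PP\S)
  [4,7] S\N   <
    [4,6] S/PP   >B
      [4,5] "read" : S/PP
      [5,6] "city" : PP/PP
    [6,7] "heard" : (S\N)\(S/PP)

YES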